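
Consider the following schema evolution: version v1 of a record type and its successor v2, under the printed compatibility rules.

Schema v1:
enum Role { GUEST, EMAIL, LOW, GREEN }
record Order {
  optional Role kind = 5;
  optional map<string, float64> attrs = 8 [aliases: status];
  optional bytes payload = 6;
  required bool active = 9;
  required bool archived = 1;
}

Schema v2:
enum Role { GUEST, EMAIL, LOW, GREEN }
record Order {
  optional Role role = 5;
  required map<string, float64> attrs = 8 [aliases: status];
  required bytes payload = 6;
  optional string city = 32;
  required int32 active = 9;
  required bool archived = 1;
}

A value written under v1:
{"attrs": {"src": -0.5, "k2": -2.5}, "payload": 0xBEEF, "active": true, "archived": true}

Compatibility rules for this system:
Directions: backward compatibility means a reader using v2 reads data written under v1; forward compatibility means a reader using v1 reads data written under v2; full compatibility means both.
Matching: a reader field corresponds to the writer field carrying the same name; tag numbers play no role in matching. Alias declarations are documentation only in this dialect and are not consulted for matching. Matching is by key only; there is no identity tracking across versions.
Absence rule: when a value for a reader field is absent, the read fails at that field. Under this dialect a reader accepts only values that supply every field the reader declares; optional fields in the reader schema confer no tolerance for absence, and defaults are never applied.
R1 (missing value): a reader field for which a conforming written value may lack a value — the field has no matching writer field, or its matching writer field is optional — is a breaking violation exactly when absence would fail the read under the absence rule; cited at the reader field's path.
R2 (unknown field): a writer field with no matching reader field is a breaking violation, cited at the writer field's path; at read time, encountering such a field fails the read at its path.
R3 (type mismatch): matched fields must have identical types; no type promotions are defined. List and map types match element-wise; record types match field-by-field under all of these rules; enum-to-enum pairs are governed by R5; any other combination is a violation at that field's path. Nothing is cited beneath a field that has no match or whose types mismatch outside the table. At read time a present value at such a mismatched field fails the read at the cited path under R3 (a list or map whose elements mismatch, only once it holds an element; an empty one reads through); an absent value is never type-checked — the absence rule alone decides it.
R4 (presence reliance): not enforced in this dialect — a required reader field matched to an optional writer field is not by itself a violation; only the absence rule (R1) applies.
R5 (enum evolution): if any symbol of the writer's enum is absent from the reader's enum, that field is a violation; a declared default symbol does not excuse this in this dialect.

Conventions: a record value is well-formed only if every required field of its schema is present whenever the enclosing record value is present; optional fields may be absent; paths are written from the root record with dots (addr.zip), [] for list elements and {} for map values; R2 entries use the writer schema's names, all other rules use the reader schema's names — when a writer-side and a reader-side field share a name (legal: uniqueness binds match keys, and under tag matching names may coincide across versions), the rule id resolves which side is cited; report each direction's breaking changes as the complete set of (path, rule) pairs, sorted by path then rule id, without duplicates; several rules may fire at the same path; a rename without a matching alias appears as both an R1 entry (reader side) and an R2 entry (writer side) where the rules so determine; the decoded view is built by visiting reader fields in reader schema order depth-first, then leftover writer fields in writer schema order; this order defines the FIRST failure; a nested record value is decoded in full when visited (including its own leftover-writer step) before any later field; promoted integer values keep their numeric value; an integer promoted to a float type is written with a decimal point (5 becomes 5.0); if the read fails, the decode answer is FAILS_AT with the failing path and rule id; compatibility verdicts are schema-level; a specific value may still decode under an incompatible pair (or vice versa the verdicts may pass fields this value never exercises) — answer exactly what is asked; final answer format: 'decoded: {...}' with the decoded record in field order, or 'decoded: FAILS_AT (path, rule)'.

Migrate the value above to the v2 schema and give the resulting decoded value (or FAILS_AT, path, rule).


decoded: FAILS_AT (role, R1)

in Order below, arrows point writer -> reader
decode walk for Order under reader schema v2:
  read fails at role under R1 (no fill)
  => FAILS_AT (role, R1)
diffs on Order not affecting the asked answer:
  added field city to record Order: optional string, tag 32 (in v2 it sits immediately before active) -> shifts the Order verdicts, not this decode
  field active in record Order: type bool changed to int32 -> shifts the Order verdicts, not this decode
  field attrs in record Order: optional changed to required -> shifts the Order verdicts, not this decode
  field payload in record Order: optional changed to required -> shifts the Order verdicts, not this decode


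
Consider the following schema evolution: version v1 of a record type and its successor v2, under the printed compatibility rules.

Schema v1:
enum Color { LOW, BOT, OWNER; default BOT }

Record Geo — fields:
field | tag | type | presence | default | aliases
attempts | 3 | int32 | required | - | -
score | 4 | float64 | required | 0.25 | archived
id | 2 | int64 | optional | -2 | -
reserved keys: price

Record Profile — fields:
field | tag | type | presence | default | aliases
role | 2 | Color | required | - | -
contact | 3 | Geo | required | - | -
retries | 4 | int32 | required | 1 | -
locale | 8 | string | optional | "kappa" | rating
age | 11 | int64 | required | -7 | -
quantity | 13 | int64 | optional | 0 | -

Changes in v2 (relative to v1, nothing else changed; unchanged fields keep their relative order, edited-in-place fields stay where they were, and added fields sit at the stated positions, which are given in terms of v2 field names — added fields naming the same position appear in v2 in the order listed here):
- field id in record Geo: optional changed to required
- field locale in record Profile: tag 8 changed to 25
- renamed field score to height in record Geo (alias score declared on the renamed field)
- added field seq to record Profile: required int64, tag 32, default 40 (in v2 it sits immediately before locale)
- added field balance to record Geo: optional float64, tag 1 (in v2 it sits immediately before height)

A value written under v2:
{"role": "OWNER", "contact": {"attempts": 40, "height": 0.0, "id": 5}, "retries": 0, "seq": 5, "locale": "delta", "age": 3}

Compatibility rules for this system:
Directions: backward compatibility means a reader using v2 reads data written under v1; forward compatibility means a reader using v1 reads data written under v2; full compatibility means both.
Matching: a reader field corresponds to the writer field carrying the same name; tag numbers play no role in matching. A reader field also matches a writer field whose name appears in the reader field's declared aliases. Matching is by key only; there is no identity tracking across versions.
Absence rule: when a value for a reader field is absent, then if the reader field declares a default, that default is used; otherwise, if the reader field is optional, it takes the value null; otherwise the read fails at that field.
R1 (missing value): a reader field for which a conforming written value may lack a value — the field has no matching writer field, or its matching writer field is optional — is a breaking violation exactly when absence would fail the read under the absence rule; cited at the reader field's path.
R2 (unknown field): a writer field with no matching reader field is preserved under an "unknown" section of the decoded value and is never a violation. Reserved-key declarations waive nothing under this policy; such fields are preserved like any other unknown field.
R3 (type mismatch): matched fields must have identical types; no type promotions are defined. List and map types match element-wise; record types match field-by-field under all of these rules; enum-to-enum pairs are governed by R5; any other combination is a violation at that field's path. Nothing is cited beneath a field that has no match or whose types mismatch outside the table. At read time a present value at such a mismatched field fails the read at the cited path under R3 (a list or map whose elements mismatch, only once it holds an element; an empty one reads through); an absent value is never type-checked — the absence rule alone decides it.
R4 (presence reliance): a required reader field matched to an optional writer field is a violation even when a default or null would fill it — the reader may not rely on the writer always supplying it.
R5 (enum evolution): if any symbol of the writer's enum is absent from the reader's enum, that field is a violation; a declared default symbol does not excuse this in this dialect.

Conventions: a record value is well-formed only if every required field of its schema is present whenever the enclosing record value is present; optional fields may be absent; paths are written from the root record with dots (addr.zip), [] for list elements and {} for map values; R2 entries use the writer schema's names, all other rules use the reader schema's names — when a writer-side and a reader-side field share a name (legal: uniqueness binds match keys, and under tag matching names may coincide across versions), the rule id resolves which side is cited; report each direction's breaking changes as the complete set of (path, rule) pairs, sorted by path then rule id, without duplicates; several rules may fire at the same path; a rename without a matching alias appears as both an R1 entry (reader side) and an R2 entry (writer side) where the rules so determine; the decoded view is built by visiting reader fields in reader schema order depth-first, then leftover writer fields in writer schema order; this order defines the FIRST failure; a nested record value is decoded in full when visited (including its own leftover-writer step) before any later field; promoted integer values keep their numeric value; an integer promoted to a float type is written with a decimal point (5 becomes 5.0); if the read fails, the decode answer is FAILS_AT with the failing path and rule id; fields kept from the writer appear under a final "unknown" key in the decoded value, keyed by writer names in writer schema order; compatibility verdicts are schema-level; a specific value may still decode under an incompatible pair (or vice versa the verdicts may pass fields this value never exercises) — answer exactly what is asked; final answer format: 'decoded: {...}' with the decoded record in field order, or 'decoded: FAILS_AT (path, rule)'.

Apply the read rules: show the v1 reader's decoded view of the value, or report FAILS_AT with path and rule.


each type pair in Profile: writer, then reader
decode (reader v1):
  role := "OWNER"
  contact.attempts := 40
  contact.score := 0.25 (absent -> default)
  contact.id := 5
  writer contact.height: kept under "unknown"
  retries := 0
  locale := "delta"
  age := 3
  quantity := 0 (absent -> default)
  writer seq: kept under "unknown"
  => decoded: {"role": "OWNER", "contact": {"attempts": 40, "score": 0.25, "id": 5, "unknown": {"height": 0.0}}, "retries": 0, "locale": "delta", "age": 3, "quantity": 0, "unknown": {"seq": 5}}
the rest of the Profile diff is inert for this question:
  field id in record Geo: optional changed to required -> matters for Profile compatibility verdicts, not for this value's decode
  field locale in record Profile: tag 8 changed to 25 -> no rule fires on it and the decoded Profile view is identical with or without it
  added field balance to record Geo: optional float64, tag 1 (in v2 it sits immediately before height) -> no rule fires on it and the decoded Profile view is identical with or without it

decoded: {"role": "OWNER", "contact": {"attempts": 40, "score": 0.25, "id": 5, "unknown": {"height": 0.0}}, "retries": 0, "locale": "delta", "age": 3, "quantity": 0, "unknown": {"seq": 5}}


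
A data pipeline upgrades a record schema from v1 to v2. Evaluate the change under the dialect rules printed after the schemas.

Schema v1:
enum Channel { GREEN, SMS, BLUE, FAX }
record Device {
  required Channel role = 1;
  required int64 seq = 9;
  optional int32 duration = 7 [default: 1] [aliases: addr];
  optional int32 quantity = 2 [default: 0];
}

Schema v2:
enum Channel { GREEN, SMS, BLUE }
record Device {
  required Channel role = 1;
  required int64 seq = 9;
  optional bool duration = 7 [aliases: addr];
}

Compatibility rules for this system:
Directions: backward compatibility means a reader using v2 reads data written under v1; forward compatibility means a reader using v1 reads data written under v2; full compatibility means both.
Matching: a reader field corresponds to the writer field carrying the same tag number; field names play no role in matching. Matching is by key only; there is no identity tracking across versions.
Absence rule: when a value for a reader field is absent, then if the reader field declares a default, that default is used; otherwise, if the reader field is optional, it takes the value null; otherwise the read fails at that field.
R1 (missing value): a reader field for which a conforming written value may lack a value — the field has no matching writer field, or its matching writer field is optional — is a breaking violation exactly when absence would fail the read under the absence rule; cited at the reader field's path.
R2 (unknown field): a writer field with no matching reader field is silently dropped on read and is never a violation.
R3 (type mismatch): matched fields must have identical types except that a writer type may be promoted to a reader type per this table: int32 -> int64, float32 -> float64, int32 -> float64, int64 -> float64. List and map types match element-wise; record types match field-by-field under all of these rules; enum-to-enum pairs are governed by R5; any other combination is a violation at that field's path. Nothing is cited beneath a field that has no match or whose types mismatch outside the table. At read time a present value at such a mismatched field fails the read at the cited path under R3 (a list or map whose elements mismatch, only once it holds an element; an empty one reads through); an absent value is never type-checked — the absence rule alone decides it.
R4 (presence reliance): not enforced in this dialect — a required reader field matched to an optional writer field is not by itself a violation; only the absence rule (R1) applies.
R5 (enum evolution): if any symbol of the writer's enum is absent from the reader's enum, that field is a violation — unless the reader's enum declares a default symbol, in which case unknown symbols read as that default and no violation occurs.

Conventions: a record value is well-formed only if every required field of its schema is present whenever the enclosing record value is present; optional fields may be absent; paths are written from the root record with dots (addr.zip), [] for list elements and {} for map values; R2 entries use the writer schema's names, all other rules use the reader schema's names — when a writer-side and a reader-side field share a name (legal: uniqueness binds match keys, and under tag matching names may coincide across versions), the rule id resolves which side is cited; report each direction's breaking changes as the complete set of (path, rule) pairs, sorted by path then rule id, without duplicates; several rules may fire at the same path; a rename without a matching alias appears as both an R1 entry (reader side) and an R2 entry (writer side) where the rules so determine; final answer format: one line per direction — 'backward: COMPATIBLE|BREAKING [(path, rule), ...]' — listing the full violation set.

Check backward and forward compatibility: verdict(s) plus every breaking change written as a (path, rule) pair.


backward: BREAKING [(duration, R3), (role, R5)]; forward: BREAKING [(duration, R3)]

in Device below, arrows point writer -> reader
checking backward for Device: reader v2 against writer v1:
  role: Channel -> Channel, writer required; from role
  seq: int64 -> int64, writer required; from seq
  duration: int32 -> bool, writer optional; from duration
  leftover writer field: quantity
  violation R3 at duration
  violation R5 at role
  => 2 violation(s): backward is BREAKING for Device
checking forward for Device: reader v1 against writer v2:
  role: Channel -> Channel, writer required; from role
  seq: int64 -> int64, writer required; from seq
  duration: bool -> int32, writer optional; from duration
  quantity has no writer counterpart
  violation R3 at duration
  => 1 violation(s): forward is BREAKING for Device


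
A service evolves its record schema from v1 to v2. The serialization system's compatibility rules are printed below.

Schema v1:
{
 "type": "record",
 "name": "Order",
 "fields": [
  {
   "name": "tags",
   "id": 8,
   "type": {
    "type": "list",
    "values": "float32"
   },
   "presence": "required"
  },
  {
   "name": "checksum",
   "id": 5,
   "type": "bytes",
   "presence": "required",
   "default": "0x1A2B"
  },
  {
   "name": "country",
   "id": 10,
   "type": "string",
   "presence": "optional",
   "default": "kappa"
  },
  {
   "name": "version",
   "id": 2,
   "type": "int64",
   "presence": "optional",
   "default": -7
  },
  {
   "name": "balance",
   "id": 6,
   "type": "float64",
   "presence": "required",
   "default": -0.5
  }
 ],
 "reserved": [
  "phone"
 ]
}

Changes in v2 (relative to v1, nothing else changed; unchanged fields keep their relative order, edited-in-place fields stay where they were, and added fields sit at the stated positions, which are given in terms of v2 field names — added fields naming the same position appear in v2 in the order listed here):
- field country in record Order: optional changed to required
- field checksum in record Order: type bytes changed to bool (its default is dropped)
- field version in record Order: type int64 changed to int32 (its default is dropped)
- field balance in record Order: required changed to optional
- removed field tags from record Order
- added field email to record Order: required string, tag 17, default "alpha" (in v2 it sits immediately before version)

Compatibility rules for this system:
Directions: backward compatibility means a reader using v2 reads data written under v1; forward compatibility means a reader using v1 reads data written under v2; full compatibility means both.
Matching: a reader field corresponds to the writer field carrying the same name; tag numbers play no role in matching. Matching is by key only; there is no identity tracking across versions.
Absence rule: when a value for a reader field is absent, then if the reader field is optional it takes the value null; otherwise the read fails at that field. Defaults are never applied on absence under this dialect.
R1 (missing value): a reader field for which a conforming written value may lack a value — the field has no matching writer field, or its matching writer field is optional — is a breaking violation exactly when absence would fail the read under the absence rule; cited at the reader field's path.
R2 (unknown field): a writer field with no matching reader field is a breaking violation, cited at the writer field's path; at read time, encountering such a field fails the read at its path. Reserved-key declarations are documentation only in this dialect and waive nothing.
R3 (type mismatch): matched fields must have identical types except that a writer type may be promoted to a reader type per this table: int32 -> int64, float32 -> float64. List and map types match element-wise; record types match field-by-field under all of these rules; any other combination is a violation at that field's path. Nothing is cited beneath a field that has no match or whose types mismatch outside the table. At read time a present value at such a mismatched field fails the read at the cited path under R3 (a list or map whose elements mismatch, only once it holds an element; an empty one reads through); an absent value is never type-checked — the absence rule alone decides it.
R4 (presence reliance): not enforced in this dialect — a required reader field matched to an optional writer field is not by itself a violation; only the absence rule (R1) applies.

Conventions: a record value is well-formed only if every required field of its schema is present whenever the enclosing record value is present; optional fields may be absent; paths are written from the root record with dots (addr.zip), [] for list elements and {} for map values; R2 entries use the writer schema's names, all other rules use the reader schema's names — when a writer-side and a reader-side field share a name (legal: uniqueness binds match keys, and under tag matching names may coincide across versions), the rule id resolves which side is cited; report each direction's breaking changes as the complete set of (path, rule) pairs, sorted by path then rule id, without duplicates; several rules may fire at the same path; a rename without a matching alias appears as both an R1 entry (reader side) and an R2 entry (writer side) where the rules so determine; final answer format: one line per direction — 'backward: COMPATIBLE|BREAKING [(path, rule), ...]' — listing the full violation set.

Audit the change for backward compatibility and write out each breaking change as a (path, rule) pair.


arrows below run writer -> reader for Order
backward analysis of Order with v2 as reader and v1 as writer:
  bytes -> bool, writer required: checksum aligns to checksum
  string -> string, writer optional: country aligns to country
  email has no writer counterpart
  int64 -> int32, writer optional: version aligns to version
  float64 -> float64, writer required: balance aligns to balance
  leftover writer field: tags
  rule R3 violated at checksum
  rule R1 violated at country
  rule R1 violated at email
  rule R2 violated at tags
  rule R3 violated at version
  backward on Order therefore BREAKING (5)
the other Order changes do not affect what is asked:
  field balance in record Order: required changed to optional -> fires only in the forward direction of Order, which is not asked here

backward: BREAKING [(checksum, R3), (country, R1), (email, R1), (tags, R2), (version, R3)]


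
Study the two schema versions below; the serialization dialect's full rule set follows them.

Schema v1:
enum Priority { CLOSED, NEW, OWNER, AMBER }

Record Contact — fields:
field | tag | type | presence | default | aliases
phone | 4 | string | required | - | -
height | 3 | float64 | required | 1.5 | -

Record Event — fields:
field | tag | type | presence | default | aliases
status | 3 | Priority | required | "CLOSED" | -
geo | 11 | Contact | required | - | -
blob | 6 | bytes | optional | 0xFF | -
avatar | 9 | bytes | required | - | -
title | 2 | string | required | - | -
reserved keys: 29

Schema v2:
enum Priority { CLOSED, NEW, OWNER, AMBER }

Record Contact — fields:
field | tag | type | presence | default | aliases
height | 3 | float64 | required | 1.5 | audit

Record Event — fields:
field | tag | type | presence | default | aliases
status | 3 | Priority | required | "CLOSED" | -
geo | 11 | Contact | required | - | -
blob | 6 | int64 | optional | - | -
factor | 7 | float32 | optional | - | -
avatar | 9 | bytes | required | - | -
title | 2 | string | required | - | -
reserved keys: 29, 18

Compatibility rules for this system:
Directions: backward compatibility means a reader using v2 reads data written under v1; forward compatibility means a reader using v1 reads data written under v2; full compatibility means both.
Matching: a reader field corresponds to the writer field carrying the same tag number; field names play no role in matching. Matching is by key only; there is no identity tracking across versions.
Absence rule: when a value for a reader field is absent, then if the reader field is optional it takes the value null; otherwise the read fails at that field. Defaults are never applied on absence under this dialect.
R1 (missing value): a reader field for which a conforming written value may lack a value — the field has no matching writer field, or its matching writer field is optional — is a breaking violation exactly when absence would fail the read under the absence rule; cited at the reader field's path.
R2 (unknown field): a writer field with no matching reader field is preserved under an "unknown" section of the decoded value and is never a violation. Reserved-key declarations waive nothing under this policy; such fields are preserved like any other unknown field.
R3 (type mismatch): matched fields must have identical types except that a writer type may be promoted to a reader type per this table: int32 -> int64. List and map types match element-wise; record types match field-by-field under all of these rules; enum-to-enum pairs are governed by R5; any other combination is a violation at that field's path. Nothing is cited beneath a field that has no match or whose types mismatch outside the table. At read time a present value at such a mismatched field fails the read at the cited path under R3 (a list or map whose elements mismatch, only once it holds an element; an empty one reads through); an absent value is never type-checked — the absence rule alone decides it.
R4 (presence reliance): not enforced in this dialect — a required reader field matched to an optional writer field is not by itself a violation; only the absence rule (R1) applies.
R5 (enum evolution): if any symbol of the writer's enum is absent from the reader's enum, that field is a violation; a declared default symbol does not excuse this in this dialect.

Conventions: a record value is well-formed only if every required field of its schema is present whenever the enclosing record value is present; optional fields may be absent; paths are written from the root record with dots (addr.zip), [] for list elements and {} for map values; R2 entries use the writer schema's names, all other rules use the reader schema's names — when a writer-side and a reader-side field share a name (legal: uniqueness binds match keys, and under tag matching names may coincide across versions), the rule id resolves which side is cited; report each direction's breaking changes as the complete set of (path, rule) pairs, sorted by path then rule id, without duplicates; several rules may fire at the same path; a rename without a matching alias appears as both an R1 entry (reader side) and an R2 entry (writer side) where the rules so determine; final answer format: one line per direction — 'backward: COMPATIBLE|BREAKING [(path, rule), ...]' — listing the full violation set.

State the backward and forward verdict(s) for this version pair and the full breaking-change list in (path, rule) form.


backward: BREAKING [(blob, R3)]; forward: BREAKING [(blob, R3), (geo.phone, R1)]

arrows below run writer -> reader for Event
backward pass over Event, reader schema v2, writer schema v1:
  Priority -> Priority, writer required: status aligns to status
  Contact -> Contact, writer required: geo aligns to geo
  bytes -> int64, writer optional: blob aligns to blob
  no writer field matches reader factor
  bytes -> bytes, writer required: avatar aligns to avatar
  string -> string, writer required: title aligns to title
  float64 -> float64, writer required: geo.height aligns to geo.height
  geo.phone (writer side), unknown to reader
  violation R3 at blob
  => backward: BREAKING (1)
forward pass over Event, reader schema v1, writer schema v2:
  Priority -> Priority, writer required: status aligns to status
  Contact -> Contact, writer required: geo aligns to geo
  int64 -> bytes, writer optional: blob aligns to blob
  bytes -> bytes, writer required: avatar aligns to avatar
  string -> string, writer required: title aligns to title
  factor (writer side), unknown to reader
  no writer field matches reader geo.phone
  float64 -> float64, writer required: geo.height aligns to geo.height
  violation R3 at blob
  violation R1 at geo.phone
  => forward: BREAKING (2)


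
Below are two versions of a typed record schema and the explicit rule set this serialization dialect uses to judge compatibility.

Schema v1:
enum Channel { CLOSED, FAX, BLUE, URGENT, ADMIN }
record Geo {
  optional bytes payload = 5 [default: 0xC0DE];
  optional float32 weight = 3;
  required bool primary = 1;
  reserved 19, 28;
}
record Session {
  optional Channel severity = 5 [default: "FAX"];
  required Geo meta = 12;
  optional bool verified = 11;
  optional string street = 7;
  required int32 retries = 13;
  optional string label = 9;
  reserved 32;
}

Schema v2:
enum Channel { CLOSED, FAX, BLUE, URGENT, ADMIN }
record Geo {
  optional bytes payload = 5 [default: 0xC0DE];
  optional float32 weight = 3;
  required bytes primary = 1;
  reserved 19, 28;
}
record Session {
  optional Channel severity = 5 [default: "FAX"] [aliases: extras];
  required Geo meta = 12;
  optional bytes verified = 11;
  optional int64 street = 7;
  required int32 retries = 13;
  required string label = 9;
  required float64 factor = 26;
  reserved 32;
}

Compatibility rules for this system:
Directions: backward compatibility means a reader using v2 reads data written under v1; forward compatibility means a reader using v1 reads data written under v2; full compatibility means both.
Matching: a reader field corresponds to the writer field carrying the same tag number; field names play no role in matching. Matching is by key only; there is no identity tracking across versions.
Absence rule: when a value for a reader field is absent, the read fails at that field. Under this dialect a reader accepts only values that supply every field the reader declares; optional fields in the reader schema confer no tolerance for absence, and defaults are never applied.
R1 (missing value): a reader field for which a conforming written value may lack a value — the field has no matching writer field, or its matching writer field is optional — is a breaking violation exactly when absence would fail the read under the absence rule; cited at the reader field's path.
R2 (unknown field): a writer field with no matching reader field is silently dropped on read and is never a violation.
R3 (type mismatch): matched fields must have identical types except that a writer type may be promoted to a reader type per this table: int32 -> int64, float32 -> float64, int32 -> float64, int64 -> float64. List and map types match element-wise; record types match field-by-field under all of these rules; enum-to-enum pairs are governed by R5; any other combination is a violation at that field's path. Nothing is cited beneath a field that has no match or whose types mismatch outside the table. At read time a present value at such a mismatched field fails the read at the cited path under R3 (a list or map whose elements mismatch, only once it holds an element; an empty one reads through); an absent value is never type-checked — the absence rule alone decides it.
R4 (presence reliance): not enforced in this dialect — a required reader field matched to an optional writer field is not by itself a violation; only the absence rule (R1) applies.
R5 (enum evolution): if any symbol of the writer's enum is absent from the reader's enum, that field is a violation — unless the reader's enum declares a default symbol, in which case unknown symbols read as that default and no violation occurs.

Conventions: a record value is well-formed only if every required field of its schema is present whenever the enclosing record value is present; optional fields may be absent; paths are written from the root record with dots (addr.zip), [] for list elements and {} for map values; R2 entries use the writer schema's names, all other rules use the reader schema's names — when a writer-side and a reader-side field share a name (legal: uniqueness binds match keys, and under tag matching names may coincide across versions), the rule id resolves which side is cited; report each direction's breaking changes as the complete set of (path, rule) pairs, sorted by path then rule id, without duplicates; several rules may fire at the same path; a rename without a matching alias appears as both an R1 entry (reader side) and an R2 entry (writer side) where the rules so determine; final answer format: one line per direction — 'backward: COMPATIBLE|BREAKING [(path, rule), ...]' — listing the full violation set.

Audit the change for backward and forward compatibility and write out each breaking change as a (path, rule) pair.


each type pair in Session: writer, then reader
checking backward for Session: reader v2 against writer v1:
  severity: paired with writer severity (Channel -> Channel; writer optional)
  meta: paired with writer meta (Geo -> Geo; writer required)
  verified: paired with writer verified (bool -> bytes; writer optional)
  street: paired with writer street (string -> int64; writer optional)
  retries: paired with writer retries (int32 -> int32; writer required)
  label: paired with writer label (string -> string; writer optional)
  factor: no writer match
  meta.payload: paired with writer meta.payload (bytes -> bytes; writer optional)
  meta.weight: paired with writer meta.weight (float32 -> float32; writer optional)
  meta.primary: paired with writer meta.primary (bool -> bytes; writer required)
  R1 fires at factor
  R1 fires at label
  R1 fires at meta.payload
  R3 fires at meta.primary
  R1 fires at meta.weight
  R1 fires at severity
  R1 fires at street
  R3 fires at street
  R1 fires at verified
  R3 fires at verified
  backward on Session therefore BREAKING (10)
checking forward for Session: reader v1 against writer v2:
  severity: paired with writer severity (Channel -> Channel; writer optional)
  meta: paired with writer meta (Geo -> Geo; writer required)
  verified: paired with writer verified (bytes -> bool; writer optional)
  street: paired with writer street (int64 -> string; writer optional)
  retries: paired with writer retries (int32 -> int32; writer required)
  label: paired with writer label (string -> string; writer required)
  writer factor: unknown to reader
  meta.payload: paired with writer meta.payload (bytes -> bytes; writer optional)
  meta.weight: paired with writer meta.weight (float32 -> float32; writer optional)
  meta.primary: paired with writer meta.primary (bytes -> bool; writer required)
  R1 fires at meta.payload
  R3 fires at meta.primary
  R1 fires at meta.weight
  R1 fires at severity
  R1 fires at street
  R3 fires at street
  R1 fires at verified
  R3 fires at verified
  forward on Session therefore BREAKING (8)

backward: BREAKING [(factor, R1), (label, R1), (meta.payload, R1), (meta.primary, R3), (meta.weight, R1), (severity, R1), (street, R1), (street, R3), (verified, R1), (verified, R3)]; forward: BREAKING [(meta.payload, R1), (meta.primary, R3), (meta.weight, R1), (severity, R1), (street, R1), (street, R3), (verified, R1), (verified, R3)]


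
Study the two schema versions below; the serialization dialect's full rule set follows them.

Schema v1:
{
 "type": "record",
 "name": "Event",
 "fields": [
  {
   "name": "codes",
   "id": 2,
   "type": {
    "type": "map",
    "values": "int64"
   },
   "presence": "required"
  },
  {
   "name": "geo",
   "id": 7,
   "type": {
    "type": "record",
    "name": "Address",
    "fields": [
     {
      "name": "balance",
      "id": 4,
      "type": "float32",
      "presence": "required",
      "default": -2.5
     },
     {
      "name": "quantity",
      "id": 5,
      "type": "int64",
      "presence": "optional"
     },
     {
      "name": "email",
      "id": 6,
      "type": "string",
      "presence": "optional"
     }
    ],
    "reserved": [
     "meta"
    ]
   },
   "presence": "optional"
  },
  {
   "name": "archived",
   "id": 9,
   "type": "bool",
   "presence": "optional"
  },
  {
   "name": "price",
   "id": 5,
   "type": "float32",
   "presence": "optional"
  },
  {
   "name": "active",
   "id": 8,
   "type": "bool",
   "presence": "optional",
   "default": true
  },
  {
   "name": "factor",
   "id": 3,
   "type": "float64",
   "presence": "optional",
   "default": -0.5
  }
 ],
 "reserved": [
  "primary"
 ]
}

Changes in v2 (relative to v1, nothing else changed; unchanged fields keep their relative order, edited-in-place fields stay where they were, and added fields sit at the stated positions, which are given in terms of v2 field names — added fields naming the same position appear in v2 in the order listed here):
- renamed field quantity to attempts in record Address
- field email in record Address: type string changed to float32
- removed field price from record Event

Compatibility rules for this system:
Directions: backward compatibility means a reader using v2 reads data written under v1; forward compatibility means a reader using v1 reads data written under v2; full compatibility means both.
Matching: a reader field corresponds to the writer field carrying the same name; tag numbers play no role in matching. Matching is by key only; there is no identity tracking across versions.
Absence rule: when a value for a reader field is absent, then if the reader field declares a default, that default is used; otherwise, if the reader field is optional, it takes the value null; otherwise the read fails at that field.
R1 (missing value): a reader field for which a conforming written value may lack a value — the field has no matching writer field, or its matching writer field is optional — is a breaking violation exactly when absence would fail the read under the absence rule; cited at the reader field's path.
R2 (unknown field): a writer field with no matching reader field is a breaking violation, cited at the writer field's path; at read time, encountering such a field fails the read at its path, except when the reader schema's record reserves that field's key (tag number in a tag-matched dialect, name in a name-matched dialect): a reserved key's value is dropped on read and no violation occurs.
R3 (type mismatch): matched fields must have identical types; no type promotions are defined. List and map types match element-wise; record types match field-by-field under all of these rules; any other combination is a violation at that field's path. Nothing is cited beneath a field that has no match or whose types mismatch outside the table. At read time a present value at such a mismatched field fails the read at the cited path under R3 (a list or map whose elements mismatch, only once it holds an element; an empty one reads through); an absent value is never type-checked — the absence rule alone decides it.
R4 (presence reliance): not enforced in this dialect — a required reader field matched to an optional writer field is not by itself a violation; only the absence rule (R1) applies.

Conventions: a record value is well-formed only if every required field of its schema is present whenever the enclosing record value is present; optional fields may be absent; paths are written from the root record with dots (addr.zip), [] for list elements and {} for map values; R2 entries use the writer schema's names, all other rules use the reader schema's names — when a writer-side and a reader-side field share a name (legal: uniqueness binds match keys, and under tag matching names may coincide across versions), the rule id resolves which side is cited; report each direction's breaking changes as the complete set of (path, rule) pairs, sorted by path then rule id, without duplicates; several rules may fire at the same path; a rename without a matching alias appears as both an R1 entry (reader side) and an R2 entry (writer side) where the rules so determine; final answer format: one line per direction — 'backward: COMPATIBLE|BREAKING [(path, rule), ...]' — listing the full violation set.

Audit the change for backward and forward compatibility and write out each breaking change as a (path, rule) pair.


backward: BREAKING [(geo.email, R3), (geo.quantity, R2), (price, R2)]; forward: BREAKING [(geo.attempts, R2), (geo.email, R3)]

each type pair in Event: writer, then reader
backward pass over Event, reader schema v2, writer schema v1:
  map<string, int64> -> map<string, int64>, writer required: codes aligns to codes
  Address -> Address, writer optional: geo aligns to geo
  bool -> bool, writer optional: archived aligns to archived
  bool -> bool, writer optional: active aligns to active
  float64 -> float64, writer optional: factor aligns to factor
  price (writer side), unknown to reader
  float32 -> float32, writer required: geo.balance aligns to geo.balance
  geo.attempts: no writer match
  string -> float32, writer optional: geo.email aligns to geo.email
  geo.quantity (writer side), unknown to reader
  rule R3 violated at geo.email
  rule R2 violated at geo.quantity
  rule R2 violated at price
  => backward verdict for Event: BREAKING, 3 violation(s)
forward pass over Event, reader schema v1, writer schema v2:
  map<string, int64> -> map<string, int64>, writer required: codes aligns to codes
  Address -> Address, writer optional: geo aligns to geo
  bool -> bool, writer optional: archived aligns to archived
  price: no writer match
  bool -> bool, writer optional: active aligns to active
  float64 -> float64, writer optional: factor aligns to factor
  float32 -> float32, writer required: geo.balance aligns to geo.balance
  geo.quantity: no writer match
  float32 -> string, writer optional: geo.email aligns to geo.email
  geo.attempts (writer side), unknown to reader
  rule R2 violated at geo.attempts
  rule R3 violated at geo.email
  => forward verdict for Event: BREAKING, 2 violation(s)
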